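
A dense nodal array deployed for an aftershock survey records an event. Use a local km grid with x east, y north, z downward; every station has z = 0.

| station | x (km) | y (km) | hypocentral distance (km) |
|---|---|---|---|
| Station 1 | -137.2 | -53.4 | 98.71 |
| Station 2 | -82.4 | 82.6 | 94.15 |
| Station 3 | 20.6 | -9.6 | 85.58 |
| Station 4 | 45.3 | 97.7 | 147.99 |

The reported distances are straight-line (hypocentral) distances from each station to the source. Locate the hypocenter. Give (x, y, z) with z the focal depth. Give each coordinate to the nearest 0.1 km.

Each station gives a sphere (x−x_i)² + (y−y_i)² + z² = d_i² (stations at z=0).
Subtracting the Station 1 sphere from Station 2 and Station 3: z² cancels, leaving linear equations in x and y:
109.6 x + 272.0 y = -7183.44
315.6 x + 87.6 y = -18739.15
Solving: x ≈ -58.600, y ≈ -2.797 km (keep extra digits for the depth step; rounded: -58.6, -2.8).
Then from the Station 1 sphere: z² = 98.71² − (x + 137.2)² − (y + 53.4)² with x = -58.600, y = -2.797, so z ≈ 31.702 ≈ 31.7 km.

(-58.6, -2.8, 31.7)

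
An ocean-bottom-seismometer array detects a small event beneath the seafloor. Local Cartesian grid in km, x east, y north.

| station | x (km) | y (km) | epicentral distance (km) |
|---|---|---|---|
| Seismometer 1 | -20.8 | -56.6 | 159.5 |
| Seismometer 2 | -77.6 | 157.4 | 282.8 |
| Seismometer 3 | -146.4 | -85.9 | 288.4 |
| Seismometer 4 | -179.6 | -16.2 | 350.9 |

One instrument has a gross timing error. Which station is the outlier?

Solve using three stations at a time. Using Seismometer 1, Seismometer 2, Seismometer 3 (subtract circle equations pairwise → linear system) gives (x, y) ≈ (136.1, -27.8).
Distances from that point to each station vs reported:
  Seismometer 1: calculated 159.5 vs reported 159.5 → residual 0.0 km
  Seismometer 2: calculated 282.8 vs reported 282.8 → residual 0.0 km
  Seismometer 3: calculated 288.4 vs reported 288.4 → residual 0.0 km
  Seismometer 4: calculated 315.9 vs reported 350.9 → residual 35.0 km
Seismometer 1, Seismometer 2, Seismometer 3 are mutually consistent (residuals ≈ 0); Seismometer 4 is off by 35.0 km.

Seismometer 4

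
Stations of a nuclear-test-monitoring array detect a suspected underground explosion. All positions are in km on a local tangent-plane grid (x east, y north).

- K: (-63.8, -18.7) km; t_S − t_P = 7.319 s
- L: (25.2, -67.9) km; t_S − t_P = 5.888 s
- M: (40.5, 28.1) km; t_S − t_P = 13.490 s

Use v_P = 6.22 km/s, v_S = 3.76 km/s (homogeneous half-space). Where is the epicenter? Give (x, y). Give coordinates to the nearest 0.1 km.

Distance from S−P lag: d = Δt · v_P v_S / (v_P − v_S) = Δt · (6.22·3.76)/(6.22−3.76) ≈ 9.5070·Δt.
So d_K = 69.58, d_L = 55.98, d_M = 128.25 km.
Circle about each station: (x + 63.8)² + (y + 18.7)² = 69.58²; (x − 25.2)² + (y + 67.9)² = 55.98²; (x − 40.5)² + (y − 28.1)² = 128.25².
Subtracting pairs of circle equations eliminates x²+y² and gives linear equations (the radical axes):
178.0 x − 98.4 y = 2532.94
208.6 x + 93.6 y = -13596.96
Solving the 2×2 system: x ≈ -29.6, y ≈ -79.3 km.

(-29.6, -79.3)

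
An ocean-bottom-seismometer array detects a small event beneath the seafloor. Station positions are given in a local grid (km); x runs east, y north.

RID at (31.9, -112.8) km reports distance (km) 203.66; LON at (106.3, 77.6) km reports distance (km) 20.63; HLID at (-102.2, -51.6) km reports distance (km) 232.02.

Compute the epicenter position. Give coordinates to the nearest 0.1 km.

Circle about each station: (x − 31.9)² + (y + 112.8)² = 203.66²; (x − 106.3)² + (y − 77.6)² = 20.63²; (x + 102.2)² + (y + 51.6)² = 232.02².
Subtracting pairs of circle equations eliminates x²+y² and gives linear equations (the radical axes):
148.8 x + 380.8 y = 44631.80
-268.2 x + 122.4 y = -12989.93
Solving the 2×2 system: x ≈ 86.5, y ≈ 83.4 km.

86.5 km east, 83.4 km north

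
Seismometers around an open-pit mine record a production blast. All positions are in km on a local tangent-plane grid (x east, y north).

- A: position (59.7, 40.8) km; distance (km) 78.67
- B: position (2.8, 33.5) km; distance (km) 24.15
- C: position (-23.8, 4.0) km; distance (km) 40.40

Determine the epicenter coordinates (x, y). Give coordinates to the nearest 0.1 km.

-18.9 km east, 44.1 km north

Circle about each station: (x − 59.7)² + (y − 40.8)² = 78.67²; (x − 2.8)² + (y − 33.5)² = 24.15²; (x + 23.8)² + (y − 4.0)² = 40.40².
Subtracting the A equation from the B and C equations removes the quadratic terms:
-113.8 x − 14.6 y = 1507.11
-167.0 x − 73.6 y = -89.48
Solving the 2×2 system: x ≈ -18.9, y ≈ 44.1 km.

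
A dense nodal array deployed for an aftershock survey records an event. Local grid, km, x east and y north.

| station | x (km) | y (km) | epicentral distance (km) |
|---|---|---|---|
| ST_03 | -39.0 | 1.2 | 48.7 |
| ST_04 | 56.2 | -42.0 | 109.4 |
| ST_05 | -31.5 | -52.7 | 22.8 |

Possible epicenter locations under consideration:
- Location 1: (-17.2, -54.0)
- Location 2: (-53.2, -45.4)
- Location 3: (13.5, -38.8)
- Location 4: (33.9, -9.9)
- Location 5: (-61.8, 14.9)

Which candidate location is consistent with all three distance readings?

Location 2

For each candidate, compare |candidate − station| to the reported distance:
Location 1: residuals ST_03 10.6, ST_04 35.0, ST_05 8.4 → max 35.0 km
Location 2: residuals ST_03 0.0, ST_04 0.1, ST_05 0.1 → max 0.1 km
Location 3: residuals ST_03 17.3, ST_04 66.6, ST_05 24.3 → max 66.6 km
Location 4: residuals ST_03 25.0, ST_04 70.3, ST_05 55.4 → max 70.3 km
Location 5: residuals ST_03 22.1, ST_04 21.6, ST_05 51.3 → max 51.3 km
Only Location 2 has all residuals ≈ 0.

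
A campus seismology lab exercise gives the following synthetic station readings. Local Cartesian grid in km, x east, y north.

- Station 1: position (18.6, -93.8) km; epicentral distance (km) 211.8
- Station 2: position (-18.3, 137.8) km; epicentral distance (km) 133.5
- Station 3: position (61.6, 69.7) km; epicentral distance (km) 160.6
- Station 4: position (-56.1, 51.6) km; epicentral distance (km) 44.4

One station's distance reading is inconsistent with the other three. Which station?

Station 1

Solve using three stations at a time. Using Station 2, Station 3, Station 4 (subtract circle equations pairwise → linear system) gives (x, y) ≈ (-93.3, 27.4).
Distances from that point to each station vs reported:
  Station 1: calculated 165.0 vs reported 211.8 → residual 46.8 km
  Station 2: calculated 133.5 vs reported 133.5 → residual 0.0 km
  Station 3: calculated 160.6 vs reported 160.6 → residual 0.0 km
  Station 4: calculated 44.4 vs reported 44.4 → residual 0.0 km
Station 2, Station 3, Station 4 are mutually consistent (residuals ≈ 0); Station 1 is off by 46.8 km.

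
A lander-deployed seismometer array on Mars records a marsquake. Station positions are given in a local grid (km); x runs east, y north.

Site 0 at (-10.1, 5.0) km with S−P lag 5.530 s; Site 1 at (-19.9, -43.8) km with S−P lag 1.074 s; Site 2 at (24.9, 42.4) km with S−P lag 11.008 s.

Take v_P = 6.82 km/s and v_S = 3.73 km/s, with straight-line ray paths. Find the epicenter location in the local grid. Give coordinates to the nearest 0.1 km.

x ≈ -11.7 km, y ≈ -40.5 km

Distance from S−P lag: d = Δt · v_P v_S / (v_P − v_S) = Δt · (6.82·3.73)/(6.82−3.73) ≈ 8.2326·Δt.
So d_Site 0 = 45.53, d_Site 1 = 8.84, d_Site 2 = 90.62 km.
Circle about each station: (x + 10.1)² + (y − 5.0)² = 45.53²; (x + 19.9)² + (y + 43.8)² = 8.84²; (x − 24.9)² + (y − 42.4)² = 90.62².
Subtracting the Site 0 equation from the Site 1 and Site 2 equations removes the quadratic terms:
-19.6 x − 97.6 y = 4182.28
70.0 x + 74.8 y = -3848.24
Solving the 2×2 system: x ≈ -11.7, y ≈ -40.5 km.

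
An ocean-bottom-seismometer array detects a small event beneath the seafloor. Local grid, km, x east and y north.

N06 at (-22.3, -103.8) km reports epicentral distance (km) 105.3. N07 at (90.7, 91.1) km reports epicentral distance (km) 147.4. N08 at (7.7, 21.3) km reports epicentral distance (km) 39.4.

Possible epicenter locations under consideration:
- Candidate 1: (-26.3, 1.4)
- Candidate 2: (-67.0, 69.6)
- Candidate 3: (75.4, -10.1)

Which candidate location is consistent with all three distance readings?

Candidate 1

For each candidate, compare |candidate − station| to the reported distance:
Candidate 1: residuals N06 0.0, N07 0.0, N08 0.0 → max 0.0 km
Candidate 2: residuals N06 73.8, N07 11.8, N08 49.6 → max 73.8 km
Candidate 3: residuals N06 30.1, N07 45.0, N08 35.2 → max 45.0 km
Only Candidate 1 has all residuals ≈ 0.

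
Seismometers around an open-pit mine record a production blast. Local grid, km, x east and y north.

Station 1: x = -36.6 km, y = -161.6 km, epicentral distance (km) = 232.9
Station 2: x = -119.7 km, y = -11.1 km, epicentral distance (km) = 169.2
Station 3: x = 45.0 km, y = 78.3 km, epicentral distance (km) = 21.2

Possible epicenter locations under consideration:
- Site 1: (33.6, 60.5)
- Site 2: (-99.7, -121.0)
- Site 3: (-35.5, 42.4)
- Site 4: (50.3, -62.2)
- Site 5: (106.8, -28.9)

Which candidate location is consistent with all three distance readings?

For each candidate, compare |candidate − station| to the reported distance:
Site 1: residuals Station 1 0.0, Station 2 0.0, Station 3 0.1 → max 0.1 km
Site 2: residuals Station 1 157.9, Station 2 57.5, Station 3 225.1 → max 225.1 km
Site 3: residuals Station 1 28.9, Station 2 69.4, Station 3 66.9 → max 69.4 km
Site 4: residuals Station 1 100.9, Station 2 8.3, Station 3 119.4 → max 119.4 km
Site 5: residuals Station 1 37.5, Station 2 58.0, Station 3 102.5 → max 102.5 km
Only Site 1 has all residuals ≈ 0.

Site 1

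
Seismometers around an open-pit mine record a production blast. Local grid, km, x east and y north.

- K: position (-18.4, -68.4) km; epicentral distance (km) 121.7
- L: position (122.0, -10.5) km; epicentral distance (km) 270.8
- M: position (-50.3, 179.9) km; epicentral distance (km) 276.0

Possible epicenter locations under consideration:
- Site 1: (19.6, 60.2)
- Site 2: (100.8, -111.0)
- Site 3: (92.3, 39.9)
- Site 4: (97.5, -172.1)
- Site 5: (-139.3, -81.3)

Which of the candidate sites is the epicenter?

For each candidate, compare |candidate − station| to the reported distance:
Site 1: residuals K 12.4, L 146.4, M 137.4 → max 146.4 km
Site 2: residuals K 4.9, L 168.1, M 51.8 → max 168.1 km
Site 3: residuals K 33.2, L 212.3, M 76.2 → max 212.3 km
Site 4: residuals K 33.8, L 107.4, M 105.8 → max 107.4 km
Site 5: residuals K 0.1, L 0.1, M 0.1 → max 0.1 km
Only Site 5 has all residuals ≈ 0.

Site 5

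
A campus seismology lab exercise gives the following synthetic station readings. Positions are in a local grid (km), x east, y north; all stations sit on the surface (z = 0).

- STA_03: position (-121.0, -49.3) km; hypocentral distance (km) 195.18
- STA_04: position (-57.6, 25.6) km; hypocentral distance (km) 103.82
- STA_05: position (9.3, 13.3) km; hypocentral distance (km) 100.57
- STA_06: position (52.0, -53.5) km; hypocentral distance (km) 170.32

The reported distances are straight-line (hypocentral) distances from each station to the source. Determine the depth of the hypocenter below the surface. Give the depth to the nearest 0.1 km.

Each station gives a sphere (x−x_i)² + (y−y_i)² + z² = d_i² (stations at z=0).
Subtracting the STA_03 sphere from STA_04 and STA_05: z² cancels, leaving linear equations in x and y:
126.8 x + 149.8 y = 14218.27
260.6 x + 125.2 y = 11172.80
Solving: x ≈ -4.595, y ≈ 98.805 km (keep extra digits for the depth step; rounded: -4.6, 98.8).
Then from the STA_03 sphere: z² = 195.18² − (x + 121.0)² − (y + 49.3)² with x = -4.595, y = 98.805, so z ≈ 51.088 ≈ 51.1 km.

z ≈ 51.1 km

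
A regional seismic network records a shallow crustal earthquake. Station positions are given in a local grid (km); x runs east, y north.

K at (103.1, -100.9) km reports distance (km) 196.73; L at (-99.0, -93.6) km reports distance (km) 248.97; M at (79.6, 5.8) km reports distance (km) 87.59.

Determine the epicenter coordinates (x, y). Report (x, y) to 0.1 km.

Circle about each station: (x − 103.1)² + (y + 100.9)² = 196.73²; (x + 99.0)² + (y + 93.6)² = 248.97²; (x − 79.6)² + (y − 5.8)² = 87.59².
Subtracting the K equation from the L and M equations removes the quadratic terms:
-404.2 x + 14.6 y = -25531.83
-47.0 x + 213.4 y = 16590.06
Solving the 2×2 system: x ≈ 66.5, y ≈ 92.4 km.
Check against K (with the unrounded x, y): √((x − 103.1)²+(y + 100.9)²) = 196.72 ≈ 196.73 km. ✓

x ≈ 66.5 km, y ≈ 92.4 km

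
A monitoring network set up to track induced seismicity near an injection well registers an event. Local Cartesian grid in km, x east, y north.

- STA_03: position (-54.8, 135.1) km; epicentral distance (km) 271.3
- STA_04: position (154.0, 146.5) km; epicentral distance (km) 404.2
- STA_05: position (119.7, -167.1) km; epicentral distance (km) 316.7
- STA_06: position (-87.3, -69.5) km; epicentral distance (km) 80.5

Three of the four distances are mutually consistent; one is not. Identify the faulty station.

STA_05

Solve using three stations at a time. Using STA_03, STA_04, STA_06 (subtract circle equations pairwise → linear system) gives (x, y) ≈ (-151.2, -118.5).
Distances from that point to each station vs reported:
  STA_03: calculated 271.3 vs reported 271.3 → residual 0.0 km
  STA_04: calculated 404.2 vs reported 404.2 → residual 0.0 km
  STA_05: calculated 275.2 vs reported 316.7 → residual 41.5 km
  STA_06: calculated 80.5 vs reported 80.5 → residual 0.0 km
STA_03, STA_04, STA_06 are mutually consistent (residuals ≈ 0); STA_05 is off by 41.5 km.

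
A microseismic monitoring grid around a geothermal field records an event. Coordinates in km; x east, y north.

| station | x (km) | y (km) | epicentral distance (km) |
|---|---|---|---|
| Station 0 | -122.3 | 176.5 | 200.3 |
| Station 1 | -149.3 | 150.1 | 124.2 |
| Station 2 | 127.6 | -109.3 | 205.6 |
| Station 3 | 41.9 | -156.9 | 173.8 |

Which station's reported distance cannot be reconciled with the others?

Solve using three stations at a time. Using Station 0, Station 2, Station 3 (subtract circle equations pairwise → linear system) gives (x, y) ≈ (-53.2, -11.5).
Distances from that point to each station vs reported:
  Station 0: calculated 200.3 vs reported 200.3 → residual 0.0 km
  Station 1: calculated 188.0 vs reported 124.2 → residual 63.8 km
  Station 2: calculated 205.6 vs reported 205.6 → residual 0.0 km
  Station 3: calculated 173.8 vs reported 173.8 → residual 0.0 km
Station 0, Station 2, Station 3 are mutually consistent (residuals ≈ 0); Station 1 is off by 63.8 km.

Station 1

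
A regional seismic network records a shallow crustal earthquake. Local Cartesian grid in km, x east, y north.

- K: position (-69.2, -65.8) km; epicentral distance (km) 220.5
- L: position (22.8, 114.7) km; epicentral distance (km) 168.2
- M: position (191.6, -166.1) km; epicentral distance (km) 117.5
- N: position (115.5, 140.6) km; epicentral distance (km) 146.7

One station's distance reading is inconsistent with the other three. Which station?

Solve using three stations at a time. Using K, L, N (subtract circle equations pairwise → linear system) gives (x, y) ≈ (142.3, -3.6).
Distances from that point to each station vs reported:
  K: calculated 220.5 vs reported 220.5 → residual 0.0 km
  L: calculated 168.2 vs reported 168.2 → residual 0.0 km
  M: calculated 169.8 vs reported 117.5 → residual 52.3 km
  N: calculated 146.7 vs reported 146.7 → residual 0.0 km
K, L, N are mutually consistent (residuals ≈ 0); M is off by 52.3 km.

M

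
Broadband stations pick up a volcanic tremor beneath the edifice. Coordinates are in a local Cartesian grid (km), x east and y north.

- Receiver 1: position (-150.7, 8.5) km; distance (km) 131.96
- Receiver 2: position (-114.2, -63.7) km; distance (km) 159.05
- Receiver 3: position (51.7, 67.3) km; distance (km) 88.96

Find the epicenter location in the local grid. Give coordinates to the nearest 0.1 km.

Circle about each station: (x + 150.7)² + (y − 8.5)² = 131.96²; (x + 114.2)² + (y + 63.7)² = 159.05²; (x − 51.7)² + (y − 67.3)² = 88.96².
Subtracting the Receiver 1 equation from the Receiver 2 and Receiver 3 equations removes the quadratic terms:
73.0 x − 144.4 y = -13566.87
404.8 x + 117.6 y = -6081.00
Solving the 2×2 system: x ≈ -36.9, y ≈ 75.3 km.

(-36.9, 75.3)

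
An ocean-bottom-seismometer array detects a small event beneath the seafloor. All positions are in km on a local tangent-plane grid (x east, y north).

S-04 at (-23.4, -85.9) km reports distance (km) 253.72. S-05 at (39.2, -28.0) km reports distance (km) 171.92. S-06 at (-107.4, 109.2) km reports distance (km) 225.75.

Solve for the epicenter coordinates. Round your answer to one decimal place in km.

x ≈ 117.8 km, y ≈ 124.9 km

Circle about each station: (x + 23.4)² + (y + 85.9)² = 253.72²; (x − 39.2)² + (y + 28.0)² = 171.92²; (x + 107.4)² + (y − 109.2)² = 225.75².
Subtracting pairs of circle equations eliminates x²+y² and gives linear equations (the radical axes):
125.2 x + 115.8 y = 29211.62
-168.0 x + 390.2 y = 28943.81
Solving the 2×2 system: x ≈ 117.8, y ≈ 124.9 km.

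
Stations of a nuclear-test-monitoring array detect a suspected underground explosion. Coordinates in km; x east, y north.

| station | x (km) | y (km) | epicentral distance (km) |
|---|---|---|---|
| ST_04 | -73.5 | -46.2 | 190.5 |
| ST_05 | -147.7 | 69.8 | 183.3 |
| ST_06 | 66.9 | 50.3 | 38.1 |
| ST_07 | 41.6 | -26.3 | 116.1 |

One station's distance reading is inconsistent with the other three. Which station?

Solve using three stations at a time. Using ST_04, ST_06, ST_07 (subtract circle equations pairwise → linear system) gives (x, y) ≈ (61.6, 88.1).
Distances from that point to each station vs reported:
  ST_04: calculated 190.5 vs reported 190.5 → residual 0.0 km
  ST_05: calculated 210.1 vs reported 183.3 → residual 26.8 km
  ST_06: calculated 38.1 vs reported 38.1 → residual 0.0 km
  ST_07: calculated 116.1 vs reported 116.1 → residual 0.0 km
ST_04, ST_06, ST_07 are mutually consistent (residuals ≈ 0); ST_05 is off by 26.8 km.

ST_05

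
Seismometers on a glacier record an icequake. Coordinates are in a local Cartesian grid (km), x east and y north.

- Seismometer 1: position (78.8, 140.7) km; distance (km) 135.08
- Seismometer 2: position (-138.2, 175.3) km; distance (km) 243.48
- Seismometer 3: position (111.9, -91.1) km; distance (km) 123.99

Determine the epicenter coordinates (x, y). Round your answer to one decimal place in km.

Circle about each station: (x − 78.8)² + (y − 140.7)² = 135.08²; (x + 138.2)² + (y − 175.3)² = 243.48²; (x − 111.9)² + (y + 91.1)² = 123.99².
Subtracting pairs of circle equations eliminates x²+y² and gives linear equations (the radical axes):
-434.0 x + 69.2 y = -17212.50
66.2 x − 463.6 y = -2312.02
Solving the 2×2 system: x ≈ 41.4, y ≈ 10.9 km.
Check against Seismometer 1 (with the unrounded x, y): √((x − 78.8)²+(y − 140.7)²) = 135.08 ≈ 135.08 km. ✓

41.4 km east, 10.9 km north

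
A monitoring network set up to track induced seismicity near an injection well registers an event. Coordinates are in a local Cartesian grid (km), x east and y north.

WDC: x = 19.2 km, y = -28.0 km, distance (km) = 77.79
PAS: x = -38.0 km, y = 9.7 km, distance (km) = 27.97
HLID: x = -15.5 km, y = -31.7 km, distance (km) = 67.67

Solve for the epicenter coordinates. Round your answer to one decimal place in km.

Circle about each station: (x − 19.2)² + (y + 28.0)² = 77.79²; (x + 38.0)² + (y − 9.7)² = 27.97²; (x + 15.5)² + (y + 31.7)² = 67.67².
Subtracting the WDC equation from the PAS and HLID equations removes the quadratic terms:
-114.4 x + 75.4 y = 5654.41
-69.4 x − 7.4 y = 1564.56
Solving the 2×2 system: x ≈ -26.3, y ≈ 35.1 km.
Check against WDC (with the unrounded x, y): √((x − 19.2)²+(y + 28.0)²) = 77.79 ≈ 77.79 km. ✓

(-26.3, 35.1)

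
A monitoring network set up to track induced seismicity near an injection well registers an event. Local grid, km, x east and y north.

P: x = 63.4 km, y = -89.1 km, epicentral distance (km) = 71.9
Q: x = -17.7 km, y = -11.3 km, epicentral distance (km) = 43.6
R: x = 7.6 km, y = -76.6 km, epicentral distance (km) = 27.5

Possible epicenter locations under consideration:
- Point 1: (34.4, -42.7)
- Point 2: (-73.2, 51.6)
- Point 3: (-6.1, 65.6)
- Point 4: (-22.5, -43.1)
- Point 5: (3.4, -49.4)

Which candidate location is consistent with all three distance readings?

For each candidate, compare |candidate − station| to the reported distance:
Point 1: residuals P 17.2, Q 17.2, R 15.7 → max 17.2 km
Point 2: residuals P 124.2, Q 40.3, R 124.0 → max 124.2 km
Point 3: residuals P 97.7, Q 34.2, R 115.4 → max 115.4 km
Point 4: residuals P 25.5, Q 11.4, R 17.5 → max 25.5 km
Point 5: residuals P 0.0, Q 0.0, R 0.0 → max 0.0 km
Only Point 5 has all residuals ≈ 0.

Point 5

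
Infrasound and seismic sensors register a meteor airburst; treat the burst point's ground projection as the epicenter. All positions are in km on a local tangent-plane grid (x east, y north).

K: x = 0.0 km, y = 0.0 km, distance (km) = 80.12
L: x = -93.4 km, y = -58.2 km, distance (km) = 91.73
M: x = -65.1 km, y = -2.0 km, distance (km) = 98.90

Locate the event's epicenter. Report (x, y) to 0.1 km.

Circle about each station: x² + y² = 80.12²; (x + 93.4)² + (y + 58.2)² = 91.73²; (x + 65.1)² + (y + 2.0)² = 98.90².
Subtracting pairs of circle equations eliminates x²+y² and gives linear equations (the radical axes):
-186.8 x − 116.4 y = 10115.62
-130.2 x − 4.0 y = 880.01
Solving the 2×2 system: x ≈ -4.3, y ≈ -80.0 km.

x ≈ -4.3 km, y ≈ -80.0 km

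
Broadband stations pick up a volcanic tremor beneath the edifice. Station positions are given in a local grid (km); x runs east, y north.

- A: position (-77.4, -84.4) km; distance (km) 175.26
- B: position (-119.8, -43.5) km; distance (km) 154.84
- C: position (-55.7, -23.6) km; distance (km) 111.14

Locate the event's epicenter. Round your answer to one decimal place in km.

Circle about each station: (x + 77.4)² + (y + 84.4)² = 175.26²; (x + 119.8)² + (y + 43.5)² = 154.84²; (x + 55.7)² + (y + 23.6)² = 111.14².
Subtracting the A equation from the B and C equations removes the quadratic terms:
-84.8 x + 81.8 y = 9870.81
43.4 x + 121.6 y = 8909.30
Solving the 2×2 system: x ≈ -34.0, y ≈ 85.4 km.

x ≈ -34.0 km, y ≈ 85.4 km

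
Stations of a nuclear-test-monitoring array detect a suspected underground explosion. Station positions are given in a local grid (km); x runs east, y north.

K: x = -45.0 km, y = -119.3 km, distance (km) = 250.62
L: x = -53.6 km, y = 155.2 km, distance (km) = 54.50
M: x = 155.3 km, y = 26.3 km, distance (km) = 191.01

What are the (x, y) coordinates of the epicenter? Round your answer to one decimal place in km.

(-6.2, 128.3)

Circle about each station: (x + 45.0)² + (y + 119.3)² = 250.62²; (x + 53.6)² + (y − 155.2)² = 54.50²; (x − 155.3)² + (y − 26.3)² = 191.01².
Subtracting pairs of circle equations eliminates x²+y² and gives linear equations (the radical axes):
-17.2 x + 549.0 y = 70542.64
400.6 x + 291.2 y = 34877.85
Solving the 2×2 system: x ≈ -6.2, y ≈ 128.3 km.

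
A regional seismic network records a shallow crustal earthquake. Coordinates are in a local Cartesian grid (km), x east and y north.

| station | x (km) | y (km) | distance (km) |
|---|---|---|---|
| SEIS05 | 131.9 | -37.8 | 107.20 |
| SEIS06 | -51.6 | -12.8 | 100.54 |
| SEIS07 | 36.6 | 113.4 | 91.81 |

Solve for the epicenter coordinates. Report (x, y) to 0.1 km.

Circle about each station: (x − 131.9)² + (y + 37.8)² = 107.20²; (x + 51.6)² + (y + 12.8)² = 100.54²; (x − 36.6)² + (y − 113.4)² = 91.81².
Subtracting the SEIS05 equation from the SEIS06 and SEIS07 equations removes the quadratic terms:
-367.0 x + 50.0 y = -14616.50
-190.6 x + 302.4 y = -1564.57
Solving the 2×2 system: x ≈ 42.8, y ≈ 21.8 km.

x ≈ 42.8 km, y ≈ 21.8 km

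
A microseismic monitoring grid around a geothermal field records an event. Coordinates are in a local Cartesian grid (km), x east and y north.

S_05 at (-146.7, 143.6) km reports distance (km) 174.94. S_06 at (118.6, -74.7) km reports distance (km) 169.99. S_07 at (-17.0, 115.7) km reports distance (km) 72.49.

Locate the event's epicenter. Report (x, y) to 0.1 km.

x ≈ -2.4 km, y ≈ 44.7 km

Circle about each station: (x + 146.7)² + (y − 143.6)² = 174.94²; (x − 118.6)² + (y + 74.7)² = 169.99²; (x + 17.0)² + (y − 115.7)² = 72.49².
Subtracting the S_05 equation from the S_06 and S_07 equations removes the quadratic terms:
530.6 x − 436.6 y = -20788.40
259.4 x − 55.8 y = -3117.16
Solving the 2×2 system: x ≈ -2.4, y ≈ 44.7 km.
Check against S_05 (with the unrounded x, y): √((x + 146.7)²+(y − 143.6)²) = 174.94 ≈ 174.94 km. ✓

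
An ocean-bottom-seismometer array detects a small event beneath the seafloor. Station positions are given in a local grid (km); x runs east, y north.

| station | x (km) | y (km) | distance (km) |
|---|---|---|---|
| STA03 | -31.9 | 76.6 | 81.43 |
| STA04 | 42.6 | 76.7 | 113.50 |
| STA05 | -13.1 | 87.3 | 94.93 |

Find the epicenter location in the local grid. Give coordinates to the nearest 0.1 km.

-36.5 km east, -4.7 km north

Circle about each station: (x + 31.9)² + (y − 76.6)² = 81.43²; (x − 42.6)² + (y − 76.7)² = 113.50²; (x + 13.1)² + (y − 87.3)² = 94.93².
Subtracting pairs of circle equations eliminates x²+y² and gives linear equations (the radical axes):
149.0 x + 0.2 y = -5438.93
37.6 x + 21.4 y = -1473.13
Solving the 2×2 system: x ≈ -36.5, y ≈ -4.7 km.
Check against STA03 (with the unrounded x, y): √((x + 31.9)²+(y − 76.6)²) = 81.44 ≈ 81.43 km. ✓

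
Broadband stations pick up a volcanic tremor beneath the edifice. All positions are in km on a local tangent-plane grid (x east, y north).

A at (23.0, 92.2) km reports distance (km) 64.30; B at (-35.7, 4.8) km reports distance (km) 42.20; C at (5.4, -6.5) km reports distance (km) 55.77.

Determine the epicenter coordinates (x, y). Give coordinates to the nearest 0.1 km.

Circle about each station: (x − 23.0)² + (y − 92.2)² = 64.30²; (x + 35.7)² + (y − 4.8)² = 42.20²; (x − 5.4)² + (y + 6.5)² = 55.77².
Subtracting pairs of circle equations eliminates x²+y² and gives linear equations (the radical axes):
-117.4 x − 174.8 y = -5378.66
-35.2 x − 197.4 y = -7934.23
Solving the 2×2 system: x ≈ -19.1, y ≈ 43.6 km.

(-19.1, 43.6)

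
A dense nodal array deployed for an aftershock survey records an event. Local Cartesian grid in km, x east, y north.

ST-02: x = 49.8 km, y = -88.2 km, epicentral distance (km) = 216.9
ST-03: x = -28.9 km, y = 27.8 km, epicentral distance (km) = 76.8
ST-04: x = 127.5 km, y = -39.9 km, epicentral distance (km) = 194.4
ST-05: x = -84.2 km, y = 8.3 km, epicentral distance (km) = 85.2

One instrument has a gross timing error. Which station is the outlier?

ST-04

Solve using three stations at a time. Using ST-02, ST-03, ST-05 (subtract circle equations pairwise → linear system) gives (x, y) ≈ (-70.4, 92.3).
Distances from that point to each station vs reported:
  ST-02: calculated 216.9 vs reported 216.9 → residual 0.0 km
  ST-03: calculated 76.7 vs reported 76.8 → residual 0.1 km
  ST-04: calculated 238.0 vs reported 194.4 → residual 43.6 km
  ST-05: calculated 85.1 vs reported 85.2 → residual 0.1 km
ST-02, ST-03, ST-05 are mutually consistent (residuals ≈ 0); ST-04 is off by 43.6 km.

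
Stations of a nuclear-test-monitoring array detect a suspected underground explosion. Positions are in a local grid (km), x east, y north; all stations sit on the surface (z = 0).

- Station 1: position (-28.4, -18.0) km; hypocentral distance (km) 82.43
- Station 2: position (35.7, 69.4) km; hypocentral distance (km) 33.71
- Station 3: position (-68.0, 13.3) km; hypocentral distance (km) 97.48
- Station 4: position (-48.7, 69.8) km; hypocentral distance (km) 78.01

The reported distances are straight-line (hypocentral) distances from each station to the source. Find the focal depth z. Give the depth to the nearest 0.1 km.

Each station gives a sphere (x−x_i)² + (y−y_i)² + z² = d_i² (stations at z=0).
Subtracting the Station 1 sphere from Station 2 and Station 3: z² cancels, leaving linear equations in x and y:
128.2 x + 174.8 y = 10618.63
-79.2 x + 62.6 y = 962.68
Solving: x ≈ 22.701, y ≈ 44.099 km (keep extra digits for the depth step; rounded: 22.7, 44.1).
Then from the Station 1 sphere: z² = 82.43² − (x + 28.4)² − (y + 18.0)² with x = 22.701, y = 44.099, so z ≈ 18.086 ≈ 18.1 km.

z ≈ 18.1 km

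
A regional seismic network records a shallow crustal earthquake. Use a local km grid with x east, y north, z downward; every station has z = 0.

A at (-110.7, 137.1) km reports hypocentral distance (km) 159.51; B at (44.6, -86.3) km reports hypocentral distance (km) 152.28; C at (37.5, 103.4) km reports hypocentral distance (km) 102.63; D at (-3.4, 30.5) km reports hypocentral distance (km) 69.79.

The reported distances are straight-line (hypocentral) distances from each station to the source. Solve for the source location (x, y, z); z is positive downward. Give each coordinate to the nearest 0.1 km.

x ≈ -4.5 km, y ≈ 40.2 km, depth ≈ 69.1 km

Each station gives a sphere (x−x_i)² + (y−y_i)² + z² = d_i² (stations at z=0).
Subtracting the A sphere from B and C: z² cancels, leaving linear equations in x and y:
310.6 x − 446.8 y = -19359.81
296.4 x − 67.4 y = -4042.57
Solving: x ≈ -4.497, y ≈ 40.204 km (keep extra digits for the depth step; rounded: -4.5, 40.2).
Then from the A sphere: z² = 159.51² − (x + 110.7)² − (y − 137.1)² with x = -4.497, y = 40.204, so z ≈ 69.105 ≈ 69.1 km.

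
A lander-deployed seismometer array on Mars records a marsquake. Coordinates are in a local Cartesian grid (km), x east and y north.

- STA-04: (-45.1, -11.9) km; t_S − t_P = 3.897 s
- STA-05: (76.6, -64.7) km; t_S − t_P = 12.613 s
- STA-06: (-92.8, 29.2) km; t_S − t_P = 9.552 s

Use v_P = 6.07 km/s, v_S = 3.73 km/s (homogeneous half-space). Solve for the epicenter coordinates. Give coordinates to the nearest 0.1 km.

Distance from S−P lag: d = Δt · v_P v_S / (v_P − v_S) = Δt · (6.07·3.73)/(6.07−3.73) ≈ 9.6757·Δt.
So d_STA-04 = 37.71, d_STA-05 = 122.04, d_STA-06 = 92.42 km.
Circle about each station: (x + 45.1)² + (y + 11.9)² = 37.71²; (x − 76.6)² + (y + 64.7)² = 122.04²; (x + 92.8)² + (y − 29.2)² = 92.42².
Subtracting the STA-04 equation from the STA-05 and STA-06 equations removes the quadratic terms:
243.4 x − 105.6 y = -5593.69
-95.4 x + 82.2 y = 169.45
Solving the 2×2 system: x ≈ -44.5, y ≈ -49.6 km.
Check against STA-04 (with the unrounded x, y): √((x + 45.1)²+(y + 11.9)²) = 37.68 ≈ 37.71 km. ✓

-44.5 km east, -49.6 km north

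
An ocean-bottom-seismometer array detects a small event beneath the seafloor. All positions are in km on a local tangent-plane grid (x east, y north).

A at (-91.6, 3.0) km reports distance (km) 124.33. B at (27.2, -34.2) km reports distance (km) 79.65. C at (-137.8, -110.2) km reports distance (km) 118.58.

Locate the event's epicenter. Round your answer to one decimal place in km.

x ≈ -19.8 km, y ≈ -98.5 km

Circle about each station: (x + 91.6)² + (y − 3.0)² = 124.33²; (x − 27.2)² + (y + 34.2)² = 79.65²; (x + 137.8)² + (y + 110.2)² = 118.58².
Subtracting pairs of circle equations eliminates x²+y² and gives linear equations (the radical axes):
237.6 x − 74.4 y = 2623.75
-92.4 x − 226.4 y = 24130.05
Solving the 2×2 system: x ≈ -19.8, y ≈ -98.5 km.
Check against A (with the unrounded x, y): √((x + 91.6)²+(y − 3.0)²) = 124.33 ≈ 124.33 km. ✓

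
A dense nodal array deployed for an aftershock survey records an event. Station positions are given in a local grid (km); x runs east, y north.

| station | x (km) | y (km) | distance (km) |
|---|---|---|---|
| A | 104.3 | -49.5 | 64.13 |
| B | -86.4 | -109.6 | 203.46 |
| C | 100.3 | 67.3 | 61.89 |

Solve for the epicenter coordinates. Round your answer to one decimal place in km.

Circle about each station: (x − 104.3)² + (y + 49.5)² = 64.13²; (x + 86.4)² + (y + 109.6)² = 203.46²; (x − 100.3)² + (y − 67.3)² = 61.89².
Subtracting the A equation from the B and C equations removes the quadratic terms:
-381.4 x − 120.2 y = -31134.93
-8.0 x + 233.6 y = 1542.92
Solving the 2×2 system: x ≈ 78.7, y ≈ 9.3 km.
Check against A (with the unrounded x, y): √((x − 104.3)²+(y + 49.5)²) = 64.13 ≈ 64.13 km. ✓

x ≈ 78.7 km, y ≈ 9.3 km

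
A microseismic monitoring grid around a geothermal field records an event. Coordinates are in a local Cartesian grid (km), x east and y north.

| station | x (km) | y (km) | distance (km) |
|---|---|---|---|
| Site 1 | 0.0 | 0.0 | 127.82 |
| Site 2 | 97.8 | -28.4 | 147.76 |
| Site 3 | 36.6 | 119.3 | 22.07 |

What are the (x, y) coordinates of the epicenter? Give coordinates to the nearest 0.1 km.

58.0 km east, 113.9 km north

Circle about each station: x² + y² = 127.82²; (x − 97.8)² + (y + 28.4)² = 147.76²; (x − 36.6)² + (y − 119.3)² = 22.07².
Subtracting the Site 1 equation from the Site 2 and Site 3 equations removes the quadratic terms:
195.6 x − 56.8 y = 4876.33
73.2 x + 238.6 y = 31422.92
Solving the 2×2 system: x ≈ 58.0, y ≈ 113.9 km.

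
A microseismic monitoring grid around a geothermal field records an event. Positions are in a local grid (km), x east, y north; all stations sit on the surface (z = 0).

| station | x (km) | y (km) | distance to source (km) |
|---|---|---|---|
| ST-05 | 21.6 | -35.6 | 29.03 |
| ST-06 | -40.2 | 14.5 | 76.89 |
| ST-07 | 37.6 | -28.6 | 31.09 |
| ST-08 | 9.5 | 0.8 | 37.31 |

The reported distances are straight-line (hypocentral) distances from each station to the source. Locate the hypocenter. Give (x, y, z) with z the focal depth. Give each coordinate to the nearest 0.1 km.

Each station gives a sphere (x−x_i)² + (y−y_i)² + z² = d_i² (stations at z=0).
Subtracting the ST-05 sphere from ST-06 and ST-07: z² cancels, leaving linear equations in x and y:
-123.6 x + 100.2 y = -4976.96
32.0 x + 14.0 y = 373.95
Solving: x ≈ 21.704, y ≈ -22.898 km (keep extra digits for the depth step; rounded: 21.7, -22.9).
Then from the ST-05 sphere: z² = 29.03² − (x − 21.6)² − (y + 35.6)² with x = 21.704, y = -22.898, so z ≈ 26.103 ≈ 26.1 km.

(21.7, -22.9, 26.1)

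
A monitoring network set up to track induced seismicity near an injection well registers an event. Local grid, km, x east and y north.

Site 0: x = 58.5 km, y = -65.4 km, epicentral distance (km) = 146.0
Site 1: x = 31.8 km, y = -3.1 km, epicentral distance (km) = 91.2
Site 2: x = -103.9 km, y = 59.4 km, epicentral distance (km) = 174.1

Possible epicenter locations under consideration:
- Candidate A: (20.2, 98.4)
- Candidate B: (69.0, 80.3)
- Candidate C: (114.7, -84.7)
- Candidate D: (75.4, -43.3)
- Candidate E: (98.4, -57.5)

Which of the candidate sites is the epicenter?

Candidate B

For each candidate, compare |candidate − station| to the reported distance:
Candidate A: residuals Site 0 22.2, Site 1 11.0, Site 2 44.0 → max 44.0 km
Candidate B: residuals Site 0 0.1, Site 1 0.1, Site 2 0.1 → max 0.1 km
Candidate C: residuals Site 0 86.6, Site 1 25.1, Site 2 87.7 → max 87.7 km
Candidate D: residuals Site 0 118.2, Site 1 31.9, Site 2 32.5 → max 118.2 km
Candidate E: residuals Site 0 105.3, Site 1 5.2, Site 2 59.5 → max 105.3 km
Only Candidate B has all residuals ≈ 0.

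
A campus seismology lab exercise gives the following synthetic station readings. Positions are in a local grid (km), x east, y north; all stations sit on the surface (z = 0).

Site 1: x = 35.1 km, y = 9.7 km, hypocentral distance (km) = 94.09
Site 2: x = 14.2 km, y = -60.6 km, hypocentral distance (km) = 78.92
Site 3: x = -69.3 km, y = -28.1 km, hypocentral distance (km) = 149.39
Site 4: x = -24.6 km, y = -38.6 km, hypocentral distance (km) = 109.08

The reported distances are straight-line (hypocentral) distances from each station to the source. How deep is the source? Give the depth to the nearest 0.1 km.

Each station gives a sphere (x−x_i)² + (y−y_i)² + z² = d_i² (stations at z=0).
Subtracting the Site 1 sphere from Site 2 and Site 3: z² cancels, leaving linear equations in x and y:
-41.8 x − 140.6 y = 5172.46
-208.8 x − 75.6 y = -9198.44
Solving: x ≈ 64.295, y ≈ -55.903 km (keep extra digits for the depth step; rounded: 64.3, -55.9).
Then from the Site 1 sphere: z² = 94.09² − (x − 35.1)² − (y − 9.7)² with x = 64.295, y = -55.903, so z ≈ 60.802 ≈ 60.8 km.

z ≈ 60.8 km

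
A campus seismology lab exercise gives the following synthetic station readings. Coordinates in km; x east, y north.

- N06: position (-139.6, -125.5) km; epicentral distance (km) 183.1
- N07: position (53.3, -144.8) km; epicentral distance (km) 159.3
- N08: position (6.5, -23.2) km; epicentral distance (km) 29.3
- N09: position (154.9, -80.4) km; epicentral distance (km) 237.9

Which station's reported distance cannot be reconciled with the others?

Solve using three stations at a time. Using N06, N07, N08 (subtract circle equations pairwise → linear system) gives (x, y) ≈ (-8.3, 2.1).
Distances from that point to each station vs reported:
  N06: calculated 183.1 vs reported 183.1 → residual 0.0 km
  N07: calculated 159.3 vs reported 159.3 → residual 0.0 km
  N08: calculated 29.3 vs reported 29.3 → residual 0.0 km
  N09: calculated 182.9 vs reported 237.9 → residual 55.0 km
N06, N07, N08 are mutually consistent (residuals ≈ 0); N09 is off by 55.0 km.

N09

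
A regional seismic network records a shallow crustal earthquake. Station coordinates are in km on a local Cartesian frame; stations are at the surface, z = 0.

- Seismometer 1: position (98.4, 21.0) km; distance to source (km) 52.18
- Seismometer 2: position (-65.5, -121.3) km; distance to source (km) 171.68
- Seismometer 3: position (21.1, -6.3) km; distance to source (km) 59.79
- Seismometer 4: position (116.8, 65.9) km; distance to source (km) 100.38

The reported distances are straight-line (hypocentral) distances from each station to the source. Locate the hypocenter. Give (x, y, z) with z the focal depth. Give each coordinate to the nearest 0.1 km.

Each station gives a sphere (x−x_i)² + (y−y_i)² + z² = d_i² (stations at z=0).
Subtracting the Seismometer 1 sphere from Seismometer 2 and Seismometer 3: z² cancels, leaving linear equations in x and y:
-327.8 x − 284.6 y = -17870.89
-154.6 x − 54.6 y = -10490.75
Solving: x ≈ 77.005, y ≈ -25.900 km (keep extra digits for the depth step; rounded: 77.0, -25.9).
Then from the Seismometer 1 sphere: z² = 52.18² − (x − 98.4)² − (y − 21.0)² with x = 77.005, y = -25.900, so z ≈ 8.087 ≈ 8.1 km.

(77.0, -25.9, 8.1)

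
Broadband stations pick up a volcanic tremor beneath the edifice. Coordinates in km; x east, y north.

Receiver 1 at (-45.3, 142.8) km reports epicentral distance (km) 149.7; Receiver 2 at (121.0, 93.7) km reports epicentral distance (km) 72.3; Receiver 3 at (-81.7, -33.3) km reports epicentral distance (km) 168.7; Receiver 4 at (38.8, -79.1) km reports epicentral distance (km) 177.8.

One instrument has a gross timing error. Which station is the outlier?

Solve using three stations at a time. Using Receiver 1, Receiver 2, Receiver 3 (subtract circle equations pairwise → linear system) gives (x, y) ≈ (67.8, 44.8).
Distances from that point to each station vs reported:
  Receiver 1: calculated 149.7 vs reported 149.7 → residual 0.0 km
  Receiver 2: calculated 72.3 vs reported 72.3 → residual 0.0 km
  Receiver 3: calculated 168.7 vs reported 168.7 → residual 0.0 km
  Receiver 4: calculated 127.2 vs reported 177.8 → residual 50.6 km
Receiver 1, Receiver 2, Receiver 3 are mutually consistent (residuals ≈ 0); Receiver 4 is off by 50.6 km.

Receiver 4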